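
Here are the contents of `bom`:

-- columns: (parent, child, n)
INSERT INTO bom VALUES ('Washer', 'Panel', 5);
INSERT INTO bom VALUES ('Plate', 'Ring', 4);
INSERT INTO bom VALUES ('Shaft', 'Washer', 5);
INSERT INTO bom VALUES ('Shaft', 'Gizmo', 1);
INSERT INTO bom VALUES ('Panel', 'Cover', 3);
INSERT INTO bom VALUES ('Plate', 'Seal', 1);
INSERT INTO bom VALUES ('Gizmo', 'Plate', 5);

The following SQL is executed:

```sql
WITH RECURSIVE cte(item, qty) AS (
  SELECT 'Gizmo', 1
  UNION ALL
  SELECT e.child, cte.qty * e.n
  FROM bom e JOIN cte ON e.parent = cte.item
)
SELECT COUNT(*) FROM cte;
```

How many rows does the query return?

4

Base: (Gizmo, qty=1).
Iteration 1: components of {Gizmo} -> Plate = 1*5 = 5.
Iteration 2: components of {Plate} -> Ring = 5*4 = 20, Seal = 5*1 = 5.
Iteration 3: no further components; recursion stops.
Total rows emitted: 4.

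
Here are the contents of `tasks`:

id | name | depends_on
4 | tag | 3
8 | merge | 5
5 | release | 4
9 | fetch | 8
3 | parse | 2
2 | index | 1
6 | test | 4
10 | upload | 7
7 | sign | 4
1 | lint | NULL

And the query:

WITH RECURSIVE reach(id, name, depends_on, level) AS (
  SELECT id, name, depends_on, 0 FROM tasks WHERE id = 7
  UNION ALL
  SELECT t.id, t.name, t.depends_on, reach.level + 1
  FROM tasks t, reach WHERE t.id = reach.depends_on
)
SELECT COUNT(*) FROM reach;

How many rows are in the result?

Base: id=7 (sign), depends_on=4, level 0.
Iteration 1: join on id=4 -> tag (id 4, depends_on=3, level 1).
Iteration 2: join on id=3 -> parse (id 3, depends_on=2, level 2).
Iteration 3: join on id=2 -> index (id 2, depends_on=1, level 3).
Iteration 4: join on id=1 -> lint (id 1, depends_on=NULL, level 4).
Iteration 5: depends_on is NULL; no match; recursion stops.
Total rows emitted: 5.

5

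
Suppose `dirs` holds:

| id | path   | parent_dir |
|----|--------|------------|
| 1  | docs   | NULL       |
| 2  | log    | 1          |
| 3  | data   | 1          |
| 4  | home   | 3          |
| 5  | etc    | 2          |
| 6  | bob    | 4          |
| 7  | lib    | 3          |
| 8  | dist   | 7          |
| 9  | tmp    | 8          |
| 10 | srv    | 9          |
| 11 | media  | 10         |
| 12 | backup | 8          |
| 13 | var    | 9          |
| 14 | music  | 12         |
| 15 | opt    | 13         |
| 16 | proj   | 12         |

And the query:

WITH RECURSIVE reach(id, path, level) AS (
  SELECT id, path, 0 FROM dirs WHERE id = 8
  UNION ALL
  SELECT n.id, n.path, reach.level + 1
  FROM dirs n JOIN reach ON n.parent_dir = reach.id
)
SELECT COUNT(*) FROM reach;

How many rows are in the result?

Base: id=8 (dist) at level 0.
Iteration 1: rows with parent_dir in {8} -> tmp (id 9, level 1), backup (id 12, level 1).
Iteration 2: rows with parent_dir in {9,12} -> srv (id 10, level 2), var (id 13, level 2), music (id 14, level 2), proj (id 16, level 2).
Iteration 3: rows with parent_dir in {10,13,14,16} -> media (id 11, level 3), opt (id 15, level 3).
Iteration 4: no rows with parent_dir in {11,15}; recursion stops.
Total rows emitted: 9.

9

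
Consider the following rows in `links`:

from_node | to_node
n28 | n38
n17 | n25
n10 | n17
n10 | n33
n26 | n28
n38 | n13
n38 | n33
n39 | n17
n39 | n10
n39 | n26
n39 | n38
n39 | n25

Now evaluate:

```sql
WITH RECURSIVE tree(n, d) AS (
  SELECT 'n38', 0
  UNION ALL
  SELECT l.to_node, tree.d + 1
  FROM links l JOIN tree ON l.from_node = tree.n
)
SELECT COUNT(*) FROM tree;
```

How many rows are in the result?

Base: (n38, d=0).
Iteration 1: edges from {n38} -> (n13, d=1), (n33, d=1).
Iteration 2: no outgoing edges from {n13,n33}; recursion stops.
Total rows emitted: 3.

3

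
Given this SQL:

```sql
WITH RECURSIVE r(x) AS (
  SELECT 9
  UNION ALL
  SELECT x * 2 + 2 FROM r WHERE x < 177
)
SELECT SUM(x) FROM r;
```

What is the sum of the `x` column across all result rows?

Base: x=9.
Iteration 1: 9 < 177 holds -> x = 9 * 2 + 2 = 20.
Iteration 2: 20 < 177 holds -> x = 20 * 2 + 2 = 42.
Iteration 3: 42 < 177 holds -> x = 42 * 2 + 2 = 86.
Iteration 4: 86 < 177 holds -> x = 86 * 2 + 2 = 174.
Iteration 5: 174 < 177 holds -> x = 174 * 2 + 2 = 350.
Iteration 6: 350 < 177 fails; recursion stops.
SUM(x) = 9 + 20 + 42 + 86 + 174 + 350 = 681.

681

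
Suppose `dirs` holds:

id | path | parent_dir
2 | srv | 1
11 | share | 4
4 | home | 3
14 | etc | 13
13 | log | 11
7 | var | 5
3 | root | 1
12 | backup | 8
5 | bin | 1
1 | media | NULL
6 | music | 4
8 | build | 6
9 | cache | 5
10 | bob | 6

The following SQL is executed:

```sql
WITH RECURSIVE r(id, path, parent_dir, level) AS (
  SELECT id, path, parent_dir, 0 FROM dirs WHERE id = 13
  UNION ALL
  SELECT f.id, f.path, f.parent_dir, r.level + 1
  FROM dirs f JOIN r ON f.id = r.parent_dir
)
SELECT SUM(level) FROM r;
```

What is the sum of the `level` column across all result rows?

Base: id=13 (log), parent_dir=11, level 0.
Iteration 1: join on id=11 -> share (id 11, parent_dir=4, level 1).
Iteration 2: join on id=4 -> home (id 4, parent_dir=3, level 2).
Iteration 3: join on id=3 -> root (id 3, parent_dir=1, level 3).
Iteration 4: join on id=1 -> media (id 1, parent_dir=NULL, level 4).
Iteration 5: parent_dir is NULL; no match; recursion stops.
SUM(level) = 0 + 1 + 2 + 3 + 4 = 10.

10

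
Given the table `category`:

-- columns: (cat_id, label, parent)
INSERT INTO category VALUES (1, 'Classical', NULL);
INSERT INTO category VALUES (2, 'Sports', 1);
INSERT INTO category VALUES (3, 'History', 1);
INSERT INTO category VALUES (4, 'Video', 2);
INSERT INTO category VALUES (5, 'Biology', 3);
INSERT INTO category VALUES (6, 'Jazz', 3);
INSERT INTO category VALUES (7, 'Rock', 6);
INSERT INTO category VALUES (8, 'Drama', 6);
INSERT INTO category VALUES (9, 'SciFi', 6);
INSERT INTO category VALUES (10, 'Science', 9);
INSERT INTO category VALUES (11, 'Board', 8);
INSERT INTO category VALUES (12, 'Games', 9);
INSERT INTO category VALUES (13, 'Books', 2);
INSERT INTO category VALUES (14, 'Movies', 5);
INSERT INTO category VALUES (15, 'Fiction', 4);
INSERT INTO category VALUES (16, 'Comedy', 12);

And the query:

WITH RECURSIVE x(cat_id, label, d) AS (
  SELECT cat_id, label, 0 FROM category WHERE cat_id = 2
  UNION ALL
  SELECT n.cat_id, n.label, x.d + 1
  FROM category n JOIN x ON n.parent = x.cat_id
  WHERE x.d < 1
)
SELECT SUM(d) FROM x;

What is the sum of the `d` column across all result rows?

Base: cat_id=2 (Sports) at d 0.
Iteration 1: rows with parent in {2} -> Video (id 4, d 1), Books (id 13, d 1).
Iteration 2: d < 1 fails for all current rows; recursion stops.
SUM(d) = 0 + 1 + 1 = 2.

2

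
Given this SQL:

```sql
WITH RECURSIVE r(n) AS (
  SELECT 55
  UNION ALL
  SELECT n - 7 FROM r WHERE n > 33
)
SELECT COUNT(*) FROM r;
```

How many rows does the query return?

Base: n=55.
Iteration 1: 55 > 33 holds -> n = 55 - 7 = 48.
Iteration 2: 48 > 33 holds -> n = 48 - 7 = 41.
Iteration 3: 41 > 33 holds -> n = 41 - 7 = 34.
Iteration 4: 34 > 33 holds -> n = 34 - 7 = 27.
Iteration 5: 27 > 33 fails; recursion stops.
Total rows emitted: 5.

5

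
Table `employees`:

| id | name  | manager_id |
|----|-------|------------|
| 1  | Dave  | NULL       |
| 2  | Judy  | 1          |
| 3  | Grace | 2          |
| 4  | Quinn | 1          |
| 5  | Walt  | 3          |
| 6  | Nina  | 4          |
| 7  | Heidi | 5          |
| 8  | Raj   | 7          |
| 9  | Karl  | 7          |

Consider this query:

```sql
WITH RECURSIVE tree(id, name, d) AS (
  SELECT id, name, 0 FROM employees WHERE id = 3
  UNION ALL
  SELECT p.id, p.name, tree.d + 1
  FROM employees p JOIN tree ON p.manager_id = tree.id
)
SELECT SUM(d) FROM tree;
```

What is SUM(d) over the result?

Base: id=3 (Grace) at d 0.
Iteration 1: rows with manager_id in {3} -> Walt (id 5, d 1).
Iteration 2: rows with manager_id in {5} -> Heidi (id 7, d 2).
Iteration 3: rows with manager_id in {7} -> Raj (id 8, d 3), Karl (id 9, d 3).
Iteration 4: no rows with manager_id in {8,9}; recursion stops.
SUM(d) = 0 + 1 + 2 + 3 + 3 = 9.

9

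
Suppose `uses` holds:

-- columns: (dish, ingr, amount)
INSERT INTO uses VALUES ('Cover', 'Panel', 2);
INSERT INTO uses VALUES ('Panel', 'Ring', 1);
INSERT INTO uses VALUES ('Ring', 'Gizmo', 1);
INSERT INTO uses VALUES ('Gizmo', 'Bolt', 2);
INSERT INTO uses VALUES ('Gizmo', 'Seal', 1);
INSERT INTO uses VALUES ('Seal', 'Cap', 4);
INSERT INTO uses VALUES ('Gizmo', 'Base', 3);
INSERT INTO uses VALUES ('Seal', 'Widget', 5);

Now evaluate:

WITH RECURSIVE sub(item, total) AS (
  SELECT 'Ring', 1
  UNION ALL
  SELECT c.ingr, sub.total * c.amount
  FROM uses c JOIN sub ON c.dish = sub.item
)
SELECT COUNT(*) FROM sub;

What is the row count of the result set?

7

Base: (Ring, total=1).
Iteration 1: components of {Ring} -> Gizmo = 1*1 = 1.
Iteration 2: components of {Gizmo} -> Base = 1*3 = 3, Bolt = 1*2 = 2, Seal = 1*1 = 1.
Iteration 3: components of {Base,Bolt,Seal} -> Cap = 1*4 = 4, Widget = 1*5 = 5.
Iteration 4: no further components; recursion stops.
Total rows emitted: 7.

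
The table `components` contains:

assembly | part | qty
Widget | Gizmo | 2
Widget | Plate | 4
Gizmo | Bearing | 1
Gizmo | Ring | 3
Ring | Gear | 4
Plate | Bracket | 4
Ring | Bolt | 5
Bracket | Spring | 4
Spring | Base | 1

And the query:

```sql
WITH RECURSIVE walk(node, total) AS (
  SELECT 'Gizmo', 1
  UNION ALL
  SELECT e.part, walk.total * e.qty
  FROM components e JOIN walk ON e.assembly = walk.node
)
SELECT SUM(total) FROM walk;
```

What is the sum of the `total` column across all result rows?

Base: (Gizmo, total=1).
Iteration 1: components of {Gizmo} -> Bearing = 1*1 = 1, Ring = 1*3 = 3.
Iteration 2: components of {Bearing,Ring} -> Bolt = 3*5 = 15, Gear = 3*4 = 12.
Iteration 3: no further components; recursion stops.
SUM(total) = 1 + 1 + 3 + 12 + 15 = 32.

32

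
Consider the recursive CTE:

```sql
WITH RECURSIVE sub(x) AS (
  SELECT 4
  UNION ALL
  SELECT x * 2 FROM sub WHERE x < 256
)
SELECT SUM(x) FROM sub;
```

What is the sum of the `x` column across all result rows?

Base: x=4.
Iteration 1: 4 < 256 holds -> x = 4 * 2 = 8.
Iteration 2: 8 < 256 holds -> x = 8 * 2 = 16.
Iteration 3: 16 < 256 holds -> x = 16 * 2 = 32.
Iteration 4: 32 < 256 holds -> x = 32 * 2 = 64.
Iteration 5: 64 < 256 holds -> x = 64 * 2 = 128.
Iteration 6: 128 < 256 holds -> x = 128 * 2 = 256.
Iteration 7: 256 < 256 fails; recursion stops.
SUM(x) = 4 + 8 + 16 + 32 + 64 + 128 + 256 = 508.

508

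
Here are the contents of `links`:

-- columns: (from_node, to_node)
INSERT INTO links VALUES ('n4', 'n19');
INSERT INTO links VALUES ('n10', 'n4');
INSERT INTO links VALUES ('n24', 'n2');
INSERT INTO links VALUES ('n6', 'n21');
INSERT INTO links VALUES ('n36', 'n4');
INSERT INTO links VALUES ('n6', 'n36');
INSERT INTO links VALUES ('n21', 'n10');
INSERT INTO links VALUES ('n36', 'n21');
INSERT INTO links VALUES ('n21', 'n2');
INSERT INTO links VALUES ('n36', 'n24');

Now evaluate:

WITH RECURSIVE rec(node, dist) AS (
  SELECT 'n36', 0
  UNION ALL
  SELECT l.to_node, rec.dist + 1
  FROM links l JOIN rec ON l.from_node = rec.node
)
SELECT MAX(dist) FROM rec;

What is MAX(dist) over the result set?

4

Base: (n36, dist=0).
Iteration 1: edges from {n36} -> (n21, dist=1), (n24, dist=1), (n4, dist=1).
Iteration 2: edges from {n21,n24,n4} -> (n10, dist=2), (n19, dist=2), (n2, dist=2) x2. [UNION ALL keeps all 4 new rows, including repeats]
Iteration 3: edges from {n10,n19,n2} -> (n4, dist=3).
Iteration 4: edges from {n4} -> (n19, dist=4).
Iteration 5: no outgoing edges from {n19}; recursion stops.
dist values: 0, 1, 1, 1, 2, 2, 2, 2, 3, 4; the maximum is 4.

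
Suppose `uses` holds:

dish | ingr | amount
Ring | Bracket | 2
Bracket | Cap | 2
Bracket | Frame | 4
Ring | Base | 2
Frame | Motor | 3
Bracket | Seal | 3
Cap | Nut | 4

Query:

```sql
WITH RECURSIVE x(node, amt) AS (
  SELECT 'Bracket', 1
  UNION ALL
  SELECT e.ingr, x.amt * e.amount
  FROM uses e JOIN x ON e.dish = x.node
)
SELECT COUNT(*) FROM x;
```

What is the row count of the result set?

Base: (Bracket, amt=1).
Iteration 1: components of {Bracket} -> Cap = 1*2 = 2, Frame = 1*4 = 4, Seal = 1*3 = 3.
Iteration 2: components of {Cap,Frame,Seal} -> Motor = 4*3 = 12, Nut = 2*4 = 8.
Iteration 3: no further components; recursion stops.
Total rows emitted: 6.

6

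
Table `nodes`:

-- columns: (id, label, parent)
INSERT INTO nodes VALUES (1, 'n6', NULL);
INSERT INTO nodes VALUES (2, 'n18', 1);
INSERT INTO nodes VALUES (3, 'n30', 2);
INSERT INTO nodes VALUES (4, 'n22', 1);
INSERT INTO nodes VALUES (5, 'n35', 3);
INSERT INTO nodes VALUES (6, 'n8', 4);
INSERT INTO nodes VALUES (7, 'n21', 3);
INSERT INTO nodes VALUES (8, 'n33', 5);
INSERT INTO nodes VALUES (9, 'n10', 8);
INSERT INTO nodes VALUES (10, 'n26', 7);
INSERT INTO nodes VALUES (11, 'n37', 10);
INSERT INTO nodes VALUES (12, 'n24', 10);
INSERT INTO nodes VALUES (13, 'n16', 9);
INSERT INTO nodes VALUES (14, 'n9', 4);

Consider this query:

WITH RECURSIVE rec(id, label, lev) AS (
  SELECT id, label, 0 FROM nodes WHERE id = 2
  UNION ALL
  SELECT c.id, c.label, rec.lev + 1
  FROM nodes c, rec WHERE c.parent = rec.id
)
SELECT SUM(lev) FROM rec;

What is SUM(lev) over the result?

Base: id=2 (n18) at lev 0.
Iteration 1: rows with parent in {2} -> n30 (id 3, lev 1).
Iteration 2: rows with parent in {3} -> n35 (id 5, lev 2), n21 (id 7, lev 2).
Iteration 3: rows with parent in {5,7} -> n33 (id 8, lev 3), n26 (id 10, lev 3).
Iteration 4: rows with parent in {8,10} -> n10 (id 9, lev 4), n37 (id 11, lev 4), n24 (id 12, lev 4).
Iteration 5: rows with parent in {9,11,12} -> n16 (id 13, lev 5).
Iteration 6: no rows with parent in {13}; recursion stops.
SUM(lev) = 0 + 1 + 2 + 2 + 3 + 3 + 4 + 4 + 4 + 5 = 28.

28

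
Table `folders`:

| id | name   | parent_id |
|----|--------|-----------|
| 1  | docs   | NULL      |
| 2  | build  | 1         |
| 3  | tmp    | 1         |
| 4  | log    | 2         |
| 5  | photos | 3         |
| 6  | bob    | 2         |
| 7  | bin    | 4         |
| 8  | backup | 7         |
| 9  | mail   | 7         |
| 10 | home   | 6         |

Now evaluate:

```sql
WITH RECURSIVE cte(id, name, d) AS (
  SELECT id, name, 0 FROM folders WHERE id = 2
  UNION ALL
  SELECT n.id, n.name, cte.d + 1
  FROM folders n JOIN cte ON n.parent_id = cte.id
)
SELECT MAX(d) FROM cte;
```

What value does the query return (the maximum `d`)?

3

Base: id=2 (build) at d 0.
Iteration 1: rows with parent_id in {2} -> log (id 4, d 1), bob (id 6, d 1).
Iteration 2: rows with parent_id in {4,6} -> bin (id 7, d 2), home (id 10, d 2).
Iteration 3: rows with parent_id in {7,10} -> backup (id 8, d 3), mail (id 9, d 3).
Iteration 4: no rows with parent_id in {8,9}; recursion stops.
d values: 0, 1, 1, 2, 2, 3, 3; the maximum is 3.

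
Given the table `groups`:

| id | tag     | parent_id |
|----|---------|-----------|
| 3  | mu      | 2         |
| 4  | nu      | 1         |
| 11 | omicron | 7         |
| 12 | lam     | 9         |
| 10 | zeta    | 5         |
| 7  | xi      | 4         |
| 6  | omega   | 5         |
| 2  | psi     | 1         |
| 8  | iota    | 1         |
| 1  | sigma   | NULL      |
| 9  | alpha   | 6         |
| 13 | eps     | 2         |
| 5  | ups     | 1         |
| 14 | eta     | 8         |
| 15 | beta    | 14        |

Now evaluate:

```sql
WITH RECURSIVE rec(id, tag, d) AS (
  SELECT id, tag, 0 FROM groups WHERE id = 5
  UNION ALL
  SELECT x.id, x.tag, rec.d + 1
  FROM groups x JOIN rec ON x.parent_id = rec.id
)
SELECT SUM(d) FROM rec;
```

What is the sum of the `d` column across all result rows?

Base: id=5 (ups) at d 0.
Iteration 1: rows with parent_id in {5} -> omega (id 6, d 1), zeta (id 10, d 1).
Iteration 2: rows with parent_id in {6,10} -> alpha (id 9, d 2).
Iteration 3: rows with parent_id in {9} -> lam (id 12, d 3).
Iteration 4: no rows with parent_id in {12}; recursion stops.
SUM(d) = 0 + 1 + 1 + 2 + 3 = 7.

7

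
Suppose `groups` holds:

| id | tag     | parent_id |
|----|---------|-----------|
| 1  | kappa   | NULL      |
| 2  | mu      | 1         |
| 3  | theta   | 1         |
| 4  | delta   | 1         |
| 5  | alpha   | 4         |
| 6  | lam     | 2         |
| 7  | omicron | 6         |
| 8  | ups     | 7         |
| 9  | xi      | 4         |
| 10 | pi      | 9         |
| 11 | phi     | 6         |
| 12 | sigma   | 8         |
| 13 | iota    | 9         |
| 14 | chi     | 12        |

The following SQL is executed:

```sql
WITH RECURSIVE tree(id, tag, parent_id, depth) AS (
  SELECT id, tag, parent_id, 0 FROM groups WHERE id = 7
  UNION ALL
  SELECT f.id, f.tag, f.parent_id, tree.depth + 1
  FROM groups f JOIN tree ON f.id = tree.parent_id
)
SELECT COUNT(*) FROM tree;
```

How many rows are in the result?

4

Base: id=7 (omicron), parent_id=6, depth 0.
Iteration 1: join on id=6 -> lam (id 6, parent_id=2, depth 1).
Iteration 2: join on id=2 -> mu (id 2, parent_id=1, depth 2).
Iteration 3: join on id=1 -> kappa (id 1, parent_id=NULL, depth 3).
Iteration 4: parent_id is NULL; no match; recursion stops.
Total rows emitted: 4.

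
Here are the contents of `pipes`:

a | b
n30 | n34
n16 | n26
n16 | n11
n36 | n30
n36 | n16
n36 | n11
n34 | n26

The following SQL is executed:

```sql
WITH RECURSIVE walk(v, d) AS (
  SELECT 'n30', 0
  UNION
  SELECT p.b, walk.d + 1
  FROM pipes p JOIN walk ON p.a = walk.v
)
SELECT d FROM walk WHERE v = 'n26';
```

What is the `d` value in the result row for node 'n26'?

Base: (n30, d=0).
Iteration 1: edges from {n30} -> (n34, d=1).
Iteration 2: edges from {n34} -> (n26, d=2).
Iteration 3: no outgoing edges from {n26}; recursion stops.

2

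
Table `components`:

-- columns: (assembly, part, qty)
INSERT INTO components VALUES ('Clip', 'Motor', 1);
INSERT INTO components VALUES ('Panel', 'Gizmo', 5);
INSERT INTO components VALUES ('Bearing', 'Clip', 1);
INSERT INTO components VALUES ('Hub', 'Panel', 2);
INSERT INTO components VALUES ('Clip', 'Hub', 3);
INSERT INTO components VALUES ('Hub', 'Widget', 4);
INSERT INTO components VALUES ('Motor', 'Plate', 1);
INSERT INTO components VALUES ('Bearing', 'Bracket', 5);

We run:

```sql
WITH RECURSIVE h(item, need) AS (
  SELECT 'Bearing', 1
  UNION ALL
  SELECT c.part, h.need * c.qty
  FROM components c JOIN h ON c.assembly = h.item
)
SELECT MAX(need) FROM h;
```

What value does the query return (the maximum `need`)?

30

Base: (Bearing, need=1).
Iteration 1: components of {Bearing} -> Bracket = 1*5 = 5, Clip = 1*1 = 1.
Iteration 2: components of {Bracket,Clip} -> Hub = 1*3 = 3, Motor = 1*1 = 1.
Iteration 3: components of {Hub,Motor} -> Panel = 3*2 = 6, Plate = 1*1 = 1, Widget = 3*4 = 12.
Iteration 4: components of {Panel,Plate,Widget} -> Gizmo = 6*5 = 30.
Iteration 5: no further components; recursion stops.
need values: 1, 1, 5, 1, 3, 1, 12, 6, 30; the maximum is 30.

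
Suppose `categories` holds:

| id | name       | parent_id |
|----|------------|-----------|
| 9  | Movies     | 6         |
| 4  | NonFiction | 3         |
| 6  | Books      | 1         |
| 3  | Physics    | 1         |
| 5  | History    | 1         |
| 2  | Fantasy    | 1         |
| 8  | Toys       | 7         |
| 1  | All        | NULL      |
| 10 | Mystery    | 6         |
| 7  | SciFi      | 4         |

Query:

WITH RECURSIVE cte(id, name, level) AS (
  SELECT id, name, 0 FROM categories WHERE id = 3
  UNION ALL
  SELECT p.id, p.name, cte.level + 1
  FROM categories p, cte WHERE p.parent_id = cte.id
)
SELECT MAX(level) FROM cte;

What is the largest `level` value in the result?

3

Base: id=3 (Physics) at level 0.
Iteration 1: rows with parent_id in {3} -> NonFiction (id 4, level 1).
Iteration 2: rows with parent_id in {4} -> SciFi (id 7, level 2).
Iteration 3: rows with parent_id in {7} -> Toys (id 8, level 3).
Iteration 4: no rows with parent_id in {8}; recursion stops.
level values: 0, 1, 2, 3; the maximum is 3.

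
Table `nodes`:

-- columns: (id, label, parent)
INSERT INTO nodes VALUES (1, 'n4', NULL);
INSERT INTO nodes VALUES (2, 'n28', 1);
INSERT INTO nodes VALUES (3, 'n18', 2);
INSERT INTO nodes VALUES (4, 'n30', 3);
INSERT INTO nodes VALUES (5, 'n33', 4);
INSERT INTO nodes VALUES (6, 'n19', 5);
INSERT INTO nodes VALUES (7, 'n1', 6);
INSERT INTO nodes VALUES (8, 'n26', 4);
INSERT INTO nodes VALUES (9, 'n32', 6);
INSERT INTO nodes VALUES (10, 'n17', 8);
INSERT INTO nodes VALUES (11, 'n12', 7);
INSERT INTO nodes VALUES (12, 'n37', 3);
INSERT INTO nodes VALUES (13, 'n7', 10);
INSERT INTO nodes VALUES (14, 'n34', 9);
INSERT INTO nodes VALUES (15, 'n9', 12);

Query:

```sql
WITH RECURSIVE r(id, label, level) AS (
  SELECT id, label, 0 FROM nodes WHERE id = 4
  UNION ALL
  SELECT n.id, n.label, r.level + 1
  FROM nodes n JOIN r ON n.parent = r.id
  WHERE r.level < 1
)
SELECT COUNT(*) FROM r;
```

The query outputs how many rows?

3

Base: id=4 (n30) at level 0.
Iteration 1: rows with parent in {4} -> n33 (id 5, level 1), n26 (id 8, level 1).
Iteration 2: level < 1 fails for all current rows; recursion stops.
Total rows emitted: 3.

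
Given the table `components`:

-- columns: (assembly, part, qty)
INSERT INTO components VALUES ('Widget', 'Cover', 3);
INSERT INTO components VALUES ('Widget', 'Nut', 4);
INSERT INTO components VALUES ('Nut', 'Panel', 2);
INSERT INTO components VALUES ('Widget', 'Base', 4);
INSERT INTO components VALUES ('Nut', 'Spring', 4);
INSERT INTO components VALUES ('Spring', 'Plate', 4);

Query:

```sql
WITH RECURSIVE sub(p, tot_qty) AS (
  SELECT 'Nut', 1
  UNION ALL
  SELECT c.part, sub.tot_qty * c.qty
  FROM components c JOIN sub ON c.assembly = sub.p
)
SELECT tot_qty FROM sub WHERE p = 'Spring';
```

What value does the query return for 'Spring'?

Base: (Nut, tot_qty=1).
Iteration 1: components of {Nut} -> Panel = 1*2 = 2, Spring = 1*4 = 4.
Iteration 2: components of {Panel,Spring} -> Plate = 4*4 = 16.
Iteration 3: no further components; recursion stops.

4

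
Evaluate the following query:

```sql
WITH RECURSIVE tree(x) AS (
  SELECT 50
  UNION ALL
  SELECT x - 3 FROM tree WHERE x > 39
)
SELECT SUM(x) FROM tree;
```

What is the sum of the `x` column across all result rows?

220

Base: x=50.
Iteration 1: 50 > 39 holds -> x = 50 - 3 = 47.
Iteration 2: 47 > 39 holds -> x = 47 - 3 = 44.
Iteration 3: 44 > 39 holds -> x = 44 - 3 = 41.
Iteration 4: 41 > 39 holds -> x = 41 - 3 = 38.
Iteration 5: 38 > 39 fails; recursion stops.
SUM(x) = 50 + 47 + 44 + 41 + 38 = 220.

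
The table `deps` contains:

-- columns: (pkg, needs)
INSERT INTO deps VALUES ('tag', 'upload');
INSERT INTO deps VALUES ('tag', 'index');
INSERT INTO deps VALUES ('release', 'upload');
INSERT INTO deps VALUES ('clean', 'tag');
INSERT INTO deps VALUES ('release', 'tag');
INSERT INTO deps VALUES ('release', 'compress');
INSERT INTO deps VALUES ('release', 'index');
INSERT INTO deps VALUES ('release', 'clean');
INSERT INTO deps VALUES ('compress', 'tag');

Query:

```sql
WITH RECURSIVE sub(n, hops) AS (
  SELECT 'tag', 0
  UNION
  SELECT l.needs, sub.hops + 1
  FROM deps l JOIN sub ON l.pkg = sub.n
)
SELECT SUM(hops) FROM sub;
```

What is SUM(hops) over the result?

2

Base: (tag, hops=0).
Iteration 1: edges from {tag} -> (index, hops=1), (upload, hops=1).
Iteration 2: no outgoing edges from {index,upload}; recursion stops.
SUM(hops) = 0 + 1 + 1 = 2.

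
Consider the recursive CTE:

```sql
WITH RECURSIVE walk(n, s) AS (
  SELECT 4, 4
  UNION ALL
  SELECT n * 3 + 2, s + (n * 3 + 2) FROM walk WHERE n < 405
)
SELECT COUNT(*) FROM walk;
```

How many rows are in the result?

6

Base: n=4, s=4.
Iteration 1: 4 < 405 holds -> n = 4 * 3 + 2 = 14, s = 4 + 14 = 18.
Iteration 2: 14 < 405 holds -> n = 14 * 3 + 2 = 44, s = 18 + 44 = 62.
Iteration 3: 44 < 405 holds -> n = 44 * 3 + 2 = 134, s = 62 + 134 = 196.
Iteration 4: 134 < 405 holds -> n = 134 * 3 + 2 = 404, s = 196 + 404 = 600.
Iteration 5: 404 < 405 holds -> n = 404 * 3 + 2 = 1214, s = 600 + 1214 = 1814.
Iteration 6: 1214 < 405 fails; recursion stops.
Total rows emitted: 6.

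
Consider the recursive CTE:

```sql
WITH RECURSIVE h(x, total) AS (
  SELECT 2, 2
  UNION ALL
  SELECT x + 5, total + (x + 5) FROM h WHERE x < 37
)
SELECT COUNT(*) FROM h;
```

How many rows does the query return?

Base: x=2, total=2.
Iteration 1: 2 < 37 holds -> x = 2 + 5 = 7, total = 2 + 7 = 9.
Iteration 2: 7 < 37 holds -> x = 7 + 5 = 12, total = 9 + 12 = 21.
Iteration 3: 12 < 37 holds -> x = 12 + 5 = 17, total = 21 + 17 = 38.
Iteration 4: 17 < 37 holds -> x = 17 + 5 = 22, total = 38 + 22 = 60.
Iteration 5: 22 < 37 holds -> x = 22 + 5 = 27, total = 60 + 27 = 87.
Iteration 6: 27 < 37 holds -> x = 27 + 5 = 32, total = 87 + 32 = 119.
Iteration 7: 32 < 37 holds -> x = 32 + 5 = 37, total = 119 + 37 = 156.
Iteration 8: 37 < 37 fails; recursion stops.
Total rows emitted: 8.

8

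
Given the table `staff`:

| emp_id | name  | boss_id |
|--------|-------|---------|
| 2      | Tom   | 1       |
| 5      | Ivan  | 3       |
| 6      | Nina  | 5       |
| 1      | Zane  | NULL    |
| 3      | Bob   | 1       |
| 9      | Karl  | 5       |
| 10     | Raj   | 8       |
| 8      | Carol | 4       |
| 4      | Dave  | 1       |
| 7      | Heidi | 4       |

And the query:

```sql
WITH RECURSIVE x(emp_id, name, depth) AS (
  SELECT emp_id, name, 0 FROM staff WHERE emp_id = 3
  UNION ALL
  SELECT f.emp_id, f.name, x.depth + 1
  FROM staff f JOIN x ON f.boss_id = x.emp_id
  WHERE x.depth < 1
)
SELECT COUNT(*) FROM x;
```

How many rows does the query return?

2

Base: emp_id=3 (Bob) at depth 0.
Iteration 1: rows with boss_id in {3} -> Ivan (id 5, depth 1).
Iteration 2: depth < 1 fails for all current rows; recursion stops.
Total rows emitted: 2.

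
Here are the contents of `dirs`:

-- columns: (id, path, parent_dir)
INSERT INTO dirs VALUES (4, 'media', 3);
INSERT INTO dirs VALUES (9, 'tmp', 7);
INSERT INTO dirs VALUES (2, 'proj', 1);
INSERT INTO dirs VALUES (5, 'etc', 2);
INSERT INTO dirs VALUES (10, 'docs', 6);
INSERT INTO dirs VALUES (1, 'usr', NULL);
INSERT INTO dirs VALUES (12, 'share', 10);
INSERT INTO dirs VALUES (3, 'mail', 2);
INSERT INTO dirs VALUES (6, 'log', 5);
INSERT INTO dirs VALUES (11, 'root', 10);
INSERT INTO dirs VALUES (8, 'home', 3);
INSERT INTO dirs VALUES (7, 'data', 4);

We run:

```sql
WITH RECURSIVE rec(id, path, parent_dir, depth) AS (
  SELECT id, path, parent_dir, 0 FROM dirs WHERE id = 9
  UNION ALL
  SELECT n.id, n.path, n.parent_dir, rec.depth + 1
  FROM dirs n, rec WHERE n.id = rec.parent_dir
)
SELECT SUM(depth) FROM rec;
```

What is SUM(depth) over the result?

Base: id=9 (tmp), parent_dir=7, depth 0.
Iteration 1: join on id=7 -> data (id 7, parent_dir=4, depth 1).
Iteration 2: join on id=4 -> media (id 4, parent_dir=3, depth 2).
Iteration 3: join on id=3 -> mail (id 3, parent_dir=2, depth 3).
Iteration 4: join on id=2 -> proj (id 2, parent_dir=1, depth 4).
Iteration 5: join on id=1 -> usr (id 1, parent_dir=NULL, depth 5).
Iteration 6: parent_dir is NULL; no match; recursion stops.
SUM(depth) = 0 + 1 + 2 + 3 + 4 + 5 = 15.

15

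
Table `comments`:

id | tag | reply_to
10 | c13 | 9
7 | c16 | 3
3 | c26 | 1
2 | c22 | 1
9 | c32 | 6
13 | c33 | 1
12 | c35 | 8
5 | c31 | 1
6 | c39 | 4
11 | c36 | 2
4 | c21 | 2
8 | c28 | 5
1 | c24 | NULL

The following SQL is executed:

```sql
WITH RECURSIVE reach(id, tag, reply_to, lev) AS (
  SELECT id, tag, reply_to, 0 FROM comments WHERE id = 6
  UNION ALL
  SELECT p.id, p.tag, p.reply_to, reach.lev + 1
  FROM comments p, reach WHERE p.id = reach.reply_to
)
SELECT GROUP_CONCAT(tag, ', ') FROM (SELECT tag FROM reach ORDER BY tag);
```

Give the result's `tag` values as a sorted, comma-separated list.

Base: id=6 (c39), reply_to=4, lev 0.
Iteration 1: join on id=4 -> c21 (id 4, reply_to=2, lev 1).
Iteration 2: join on id=2 -> c22 (id 2, reply_to=1, lev 2).
Iteration 3: join on id=1 -> c24 (id 1, reply_to=NULL, lev 3).
Iteration 4: reply_to is NULL; no match; recursion stops.

c21, c22, c24, c39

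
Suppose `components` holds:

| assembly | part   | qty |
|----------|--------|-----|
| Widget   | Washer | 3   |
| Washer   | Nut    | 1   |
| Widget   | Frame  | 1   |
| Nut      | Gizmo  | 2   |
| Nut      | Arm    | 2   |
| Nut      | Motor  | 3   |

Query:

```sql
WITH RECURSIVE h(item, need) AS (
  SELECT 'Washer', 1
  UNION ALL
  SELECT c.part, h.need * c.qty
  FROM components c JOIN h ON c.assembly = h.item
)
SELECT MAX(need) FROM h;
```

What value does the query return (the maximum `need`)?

Base: (Washer, need=1).
Iteration 1: components of {Washer} -> Nut = 1*1 = 1.
Iteration 2: components of {Nut} -> Arm = 1*2 = 2, Gizmo = 1*2 = 2, Motor = 1*3 = 3.
Iteration 3: no further components; recursion stops.
need values: 1, 1, 2, 2, 3; the maximum is 3.

3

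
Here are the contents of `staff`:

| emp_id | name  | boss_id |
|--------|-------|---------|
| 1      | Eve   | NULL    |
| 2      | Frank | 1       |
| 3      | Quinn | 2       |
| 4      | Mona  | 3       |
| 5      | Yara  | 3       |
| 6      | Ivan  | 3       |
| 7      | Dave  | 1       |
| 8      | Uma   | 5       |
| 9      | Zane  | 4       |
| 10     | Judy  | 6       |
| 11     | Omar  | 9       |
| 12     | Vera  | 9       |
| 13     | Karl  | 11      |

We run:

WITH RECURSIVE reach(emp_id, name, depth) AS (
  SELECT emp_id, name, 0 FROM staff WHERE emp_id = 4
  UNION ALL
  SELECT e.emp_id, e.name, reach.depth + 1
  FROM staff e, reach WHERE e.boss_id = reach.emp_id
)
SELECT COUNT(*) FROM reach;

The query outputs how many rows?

5

Base: emp_id=4 (Mona) at depth 0.
Iteration 1: rows with boss_id in {4} -> Zane (id 9, depth 1).
Iteration 2: rows with boss_id in {9} -> Omar (id 11, depth 2), Vera (id 12, depth 2).
Iteration 3: rows with boss_id in {11,12} -> Karl (id 13, depth 3).
Iteration 4: no rows with boss_id in {13}; recursion stops.
Total rows emitted: 5.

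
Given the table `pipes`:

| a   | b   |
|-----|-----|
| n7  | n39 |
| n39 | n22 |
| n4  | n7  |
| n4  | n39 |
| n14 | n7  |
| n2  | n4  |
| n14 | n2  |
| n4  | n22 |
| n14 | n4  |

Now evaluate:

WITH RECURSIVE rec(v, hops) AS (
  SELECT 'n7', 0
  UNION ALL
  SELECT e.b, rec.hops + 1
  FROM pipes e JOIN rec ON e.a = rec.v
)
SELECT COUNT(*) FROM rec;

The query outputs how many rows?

3

Base: (n7, hops=0).
Iteration 1: edges from {n7} -> (n39, hops=1).
Iteration 2: edges from {n39} -> (n22, hops=2).
Iteration 3: no outgoing edges from {n22}; recursion stops.
Total rows emitted: 3.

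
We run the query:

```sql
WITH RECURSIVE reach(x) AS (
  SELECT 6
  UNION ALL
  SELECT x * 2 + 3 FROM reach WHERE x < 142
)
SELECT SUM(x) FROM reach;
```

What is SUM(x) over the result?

Base: x=6.
Iteration 1: 6 < 142 holds -> x = 6 * 2 + 3 = 15.
Iteration 2: 15 < 142 holds -> x = 15 * 2 + 3 = 33.
Iteration 3: 33 < 142 holds -> x = 33 * 2 + 3 = 69.
Iteration 4: 69 < 142 holds -> x = 69 * 2 + 3 = 141.
Iteration 5: 141 < 142 holds -> x = 141 * 2 + 3 = 285.
Iteration 6: 285 < 142 fails; recursion stops.
SUM(x) = 6 + 15 + 33 + 69 + 141 + 285 = 549.

549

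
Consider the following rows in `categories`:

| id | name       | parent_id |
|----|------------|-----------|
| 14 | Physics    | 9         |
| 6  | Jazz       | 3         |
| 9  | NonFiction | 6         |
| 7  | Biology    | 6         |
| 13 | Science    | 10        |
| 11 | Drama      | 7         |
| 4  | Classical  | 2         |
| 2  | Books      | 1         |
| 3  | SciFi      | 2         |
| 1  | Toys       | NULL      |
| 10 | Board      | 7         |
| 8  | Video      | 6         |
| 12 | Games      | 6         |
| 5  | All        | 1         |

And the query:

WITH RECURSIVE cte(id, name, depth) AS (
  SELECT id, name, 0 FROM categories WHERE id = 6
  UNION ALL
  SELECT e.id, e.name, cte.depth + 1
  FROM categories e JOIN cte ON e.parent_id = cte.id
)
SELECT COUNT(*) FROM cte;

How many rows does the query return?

Base: id=6 (Jazz) at depth 0.
Iteration 1: rows with parent_id in {6} -> Biology (id 7, depth 1), Video (id 8, depth 1), NonFiction (id 9, depth 1), Games (id 12, depth 1).
Iteration 2: rows with parent_id in {7,8,9,12} -> Board (id 10, depth 2), Drama (id 11, depth 2), Physics (id 14, depth 2).
Iteration 3: rows with parent_id in {10,11,14} -> Science (id 13, depth 3).
Iteration 4: no rows with parent_id in {13}; recursion stops.
Total rows emitted: 9.

9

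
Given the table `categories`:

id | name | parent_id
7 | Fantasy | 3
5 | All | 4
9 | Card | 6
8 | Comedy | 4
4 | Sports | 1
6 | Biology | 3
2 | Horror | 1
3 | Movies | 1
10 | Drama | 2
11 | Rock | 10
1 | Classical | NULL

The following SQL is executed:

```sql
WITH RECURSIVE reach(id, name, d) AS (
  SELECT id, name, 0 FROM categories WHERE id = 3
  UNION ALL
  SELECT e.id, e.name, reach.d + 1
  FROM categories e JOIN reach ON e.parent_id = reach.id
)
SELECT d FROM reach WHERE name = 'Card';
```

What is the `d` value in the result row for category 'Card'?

Base: id=3 (Movies) at d 0.
Iteration 1: rows with parent_id in {3} -> Biology (id 6, d 1), Fantasy (id 7, d 1).
Iteration 2: rows with parent_id in {6,7} -> Card (id 9, d 2).
Iteration 3: no rows with parent_id in {9}; recursion stops.

2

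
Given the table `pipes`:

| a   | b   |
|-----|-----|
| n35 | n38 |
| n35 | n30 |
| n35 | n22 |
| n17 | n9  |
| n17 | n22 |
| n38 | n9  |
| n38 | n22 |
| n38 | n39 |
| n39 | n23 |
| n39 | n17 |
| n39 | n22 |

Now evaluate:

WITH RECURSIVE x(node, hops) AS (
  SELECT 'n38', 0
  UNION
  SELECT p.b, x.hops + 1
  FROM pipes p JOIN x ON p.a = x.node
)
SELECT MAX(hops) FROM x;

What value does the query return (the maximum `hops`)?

3

Base: (n38, hops=0).
Iteration 1: edges from {n38} -> (n22, hops=1), (n39, hops=1), (n9, hops=1).
Iteration 2: edges from {n22,n39,n9} -> (n17, hops=2), (n22, hops=2), (n23, hops=2).
Iteration 3: edges from {n17,n22,n23} -> (n22, hops=3), (n9, hops=3).
Iteration 4: no outgoing edges from {n22,n9}; recursion stops.
hops values: 0, 1, 1, 1, 2, 2, 2, 3, 3; the maximum is 3.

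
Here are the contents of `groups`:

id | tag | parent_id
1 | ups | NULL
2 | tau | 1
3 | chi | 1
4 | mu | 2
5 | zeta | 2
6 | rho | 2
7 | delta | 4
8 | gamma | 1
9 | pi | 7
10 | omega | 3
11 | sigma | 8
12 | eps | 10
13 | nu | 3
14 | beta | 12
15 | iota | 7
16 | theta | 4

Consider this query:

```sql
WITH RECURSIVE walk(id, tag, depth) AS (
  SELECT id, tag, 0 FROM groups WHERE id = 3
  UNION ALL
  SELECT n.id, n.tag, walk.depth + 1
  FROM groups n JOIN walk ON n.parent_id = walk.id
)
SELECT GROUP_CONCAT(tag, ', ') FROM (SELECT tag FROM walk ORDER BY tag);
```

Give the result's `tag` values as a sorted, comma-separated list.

Base: id=3 (chi) at depth 0.
Iteration 1: rows with parent_id in {3} -> omega (id 10, depth 1), nu (id 13, depth 1).
Iteration 2: rows with parent_id in {10,13} -> eps (id 12, depth 2).
Iteration 3: rows with parent_id in {12} -> beta (id 14, depth 3).
Iteration 4: no rows with parent_id in {14}; recursion stops.

beta, chi, eps, nu, omega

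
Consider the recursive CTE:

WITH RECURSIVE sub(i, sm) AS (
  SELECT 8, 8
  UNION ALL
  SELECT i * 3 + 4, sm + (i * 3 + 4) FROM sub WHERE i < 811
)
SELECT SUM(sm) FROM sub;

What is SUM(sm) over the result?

5388

Base: i=8, sm=8.
Iteration 1: 8 < 811 holds -> i = 8 * 3 + 4 = 28, sm = 8 + 28 = 36.
Iteration 2: 28 < 811 holds -> i = 28 * 3 + 4 = 88, sm = 36 + 88 = 124.
Iteration 3: 88 < 811 holds -> i = 88 * 3 + 4 = 268, sm = 124 + 268 = 392.
Iteration 4: 268 < 811 holds -> i = 268 * 3 + 4 = 808, sm = 392 + 808 = 1200.
Iteration 5: 808 < 811 holds -> i = 808 * 3 + 4 = 2428, sm = 1200 + 2428 = 3628.
Iteration 6: 2428 < 811 fails; recursion stops.
SUM(sm) = 8 + 36 + 124 + 392 + 1200 + 3628 = 5388.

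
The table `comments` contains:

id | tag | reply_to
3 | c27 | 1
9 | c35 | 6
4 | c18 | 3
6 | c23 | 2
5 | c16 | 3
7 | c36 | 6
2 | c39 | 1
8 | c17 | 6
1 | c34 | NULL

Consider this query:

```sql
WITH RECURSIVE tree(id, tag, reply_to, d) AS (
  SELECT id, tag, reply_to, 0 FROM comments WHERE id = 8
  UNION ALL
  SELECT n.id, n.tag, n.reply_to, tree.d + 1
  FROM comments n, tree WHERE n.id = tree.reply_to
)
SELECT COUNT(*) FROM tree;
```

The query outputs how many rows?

4

Base: id=8 (c17), reply_to=6, d 0.
Iteration 1: join on id=6 -> c23 (id 6, reply_to=2, d 1).
Iteration 2: join on id=2 -> c39 (id 2, reply_to=1, d 2).
Iteration 3: join on id=1 -> c34 (id 1, reply_to=NULL, d 3).
Iteration 4: reply_to is NULL; no match; recursion stops.
Total rows emitted: 4.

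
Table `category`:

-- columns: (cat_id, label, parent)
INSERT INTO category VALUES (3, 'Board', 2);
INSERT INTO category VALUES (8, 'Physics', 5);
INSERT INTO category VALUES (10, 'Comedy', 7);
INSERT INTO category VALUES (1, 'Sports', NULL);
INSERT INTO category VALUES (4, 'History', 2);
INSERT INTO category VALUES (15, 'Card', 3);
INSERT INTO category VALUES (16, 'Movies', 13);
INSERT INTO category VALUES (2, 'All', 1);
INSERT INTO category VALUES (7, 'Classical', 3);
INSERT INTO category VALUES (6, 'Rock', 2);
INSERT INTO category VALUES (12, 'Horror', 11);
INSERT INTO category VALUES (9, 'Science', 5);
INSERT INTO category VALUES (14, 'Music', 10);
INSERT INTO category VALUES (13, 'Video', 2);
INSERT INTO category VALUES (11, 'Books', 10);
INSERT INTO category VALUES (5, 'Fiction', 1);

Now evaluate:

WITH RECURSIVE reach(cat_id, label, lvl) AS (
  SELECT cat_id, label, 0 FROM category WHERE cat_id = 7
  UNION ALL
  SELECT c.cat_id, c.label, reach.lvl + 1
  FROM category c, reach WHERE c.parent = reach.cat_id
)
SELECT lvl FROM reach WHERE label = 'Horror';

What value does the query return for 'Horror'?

3

Base: cat_id=7 (Classical) at lvl 0.
Iteration 1: rows with parent in {7} -> Comedy (id 10, lvl 1).
Iteration 2: rows with parent in {10} -> Books (id 11, lvl 2), Music (id 14, lvl 2).
Iteration 3: rows with parent in {11,14} -> Horror (id 12, lvl 3).
Iteration 4: no rows with parent in {12}; recursion stops.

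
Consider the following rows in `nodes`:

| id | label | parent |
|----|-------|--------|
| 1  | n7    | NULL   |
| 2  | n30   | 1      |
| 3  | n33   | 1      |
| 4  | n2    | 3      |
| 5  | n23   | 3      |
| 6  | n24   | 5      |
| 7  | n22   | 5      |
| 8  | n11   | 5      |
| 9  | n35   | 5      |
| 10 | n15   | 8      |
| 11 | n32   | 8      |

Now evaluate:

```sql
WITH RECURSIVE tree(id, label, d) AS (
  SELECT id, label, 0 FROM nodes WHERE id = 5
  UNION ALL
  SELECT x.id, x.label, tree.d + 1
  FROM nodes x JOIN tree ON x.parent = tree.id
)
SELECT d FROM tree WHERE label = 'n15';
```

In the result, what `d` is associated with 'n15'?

Base: id=5 (n23) at d 0.
Iteration 1: rows with parent in {5} -> n24 (id 6, d 1), n22 (id 7, d 1), n11 (id 8, d 1), n35 (id 9, d 1).
Iteration 2: rows with parent in {6,7,8,9} -> n15 (id 10, d 2), n32 (id 11, d 2).
Iteration 3: no rows with parent in {10,11}; recursion stops.

2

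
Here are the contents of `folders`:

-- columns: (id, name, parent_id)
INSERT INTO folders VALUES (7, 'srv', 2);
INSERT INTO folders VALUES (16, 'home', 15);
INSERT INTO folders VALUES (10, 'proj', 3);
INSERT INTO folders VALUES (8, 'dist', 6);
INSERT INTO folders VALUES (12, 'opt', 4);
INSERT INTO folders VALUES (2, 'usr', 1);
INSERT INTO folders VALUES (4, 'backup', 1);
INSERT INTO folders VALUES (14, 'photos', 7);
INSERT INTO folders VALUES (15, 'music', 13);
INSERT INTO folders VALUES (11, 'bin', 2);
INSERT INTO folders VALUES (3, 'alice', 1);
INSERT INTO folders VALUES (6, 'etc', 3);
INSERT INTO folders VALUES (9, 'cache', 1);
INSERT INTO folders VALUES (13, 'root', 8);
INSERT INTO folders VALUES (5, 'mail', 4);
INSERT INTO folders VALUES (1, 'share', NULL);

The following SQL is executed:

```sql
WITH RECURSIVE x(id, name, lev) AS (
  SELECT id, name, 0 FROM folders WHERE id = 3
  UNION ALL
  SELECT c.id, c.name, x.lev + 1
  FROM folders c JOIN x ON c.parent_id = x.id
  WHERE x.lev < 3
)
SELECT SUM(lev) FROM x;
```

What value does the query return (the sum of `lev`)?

7

Base: id=3 (alice) at lev 0.
Iteration 1: rows with parent_id in {3} -> etc (id 6, lev 1), proj (id 10, lev 1).
Iteration 2: rows with parent_id in {6,10} -> dist (id 8, lev 2).
Iteration 3: rows with parent_id in {8} -> root (id 13, lev 3).
Iteration 4: lev < 3 fails for all current rows; recursion stops.
SUM(lev) = 0 + 1 + 1 + 2 + 3 = 7.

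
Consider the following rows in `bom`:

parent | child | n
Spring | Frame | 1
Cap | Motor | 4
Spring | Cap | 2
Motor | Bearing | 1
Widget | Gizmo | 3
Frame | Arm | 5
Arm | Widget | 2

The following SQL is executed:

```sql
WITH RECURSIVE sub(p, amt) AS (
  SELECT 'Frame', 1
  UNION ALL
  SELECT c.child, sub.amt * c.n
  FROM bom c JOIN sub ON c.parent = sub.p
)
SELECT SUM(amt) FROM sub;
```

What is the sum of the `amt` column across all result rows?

46

Base: (Frame, amt=1).
Iteration 1: components of {Frame} -> Arm = 1*5 = 5.
Iteration 2: components of {Arm} -> Widget = 5*2 = 10.
Iteration 3: components of {Widget} -> Gizmo = 10*3 = 30.
Iteration 4: no further components; recursion stops.
SUM(amt) = 1 + 5 + 10 + 30 = 46.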